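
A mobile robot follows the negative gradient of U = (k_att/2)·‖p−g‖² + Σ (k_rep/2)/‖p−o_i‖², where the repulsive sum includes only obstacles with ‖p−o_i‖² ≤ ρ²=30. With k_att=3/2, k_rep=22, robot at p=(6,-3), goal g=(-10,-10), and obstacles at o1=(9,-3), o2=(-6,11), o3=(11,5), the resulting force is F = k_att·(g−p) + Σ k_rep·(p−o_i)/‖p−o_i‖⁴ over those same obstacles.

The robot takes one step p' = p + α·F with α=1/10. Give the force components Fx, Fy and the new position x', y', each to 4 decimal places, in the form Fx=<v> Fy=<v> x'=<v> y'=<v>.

F_att = 3/2·(g−p) = 3/2·(-16,-7) = (-24.0000,-10.5000)
o1: d²=9 ≤ ρ²=30; F_rep = 22·(-3,0)/9² = (-0.8148,0.0000)
o2: d²=340 > ρ²=30 → inactive
o3: d²=89 > ρ²=30 → inactive
F = F_att + ΣF_rep = (-24.8148,-10.5000)
p' = p + 1/10·F = (3.5185,-4.0500)

Fx=-24.8148 Fy=-10.5000 x'=3.5185 y'=-4.0500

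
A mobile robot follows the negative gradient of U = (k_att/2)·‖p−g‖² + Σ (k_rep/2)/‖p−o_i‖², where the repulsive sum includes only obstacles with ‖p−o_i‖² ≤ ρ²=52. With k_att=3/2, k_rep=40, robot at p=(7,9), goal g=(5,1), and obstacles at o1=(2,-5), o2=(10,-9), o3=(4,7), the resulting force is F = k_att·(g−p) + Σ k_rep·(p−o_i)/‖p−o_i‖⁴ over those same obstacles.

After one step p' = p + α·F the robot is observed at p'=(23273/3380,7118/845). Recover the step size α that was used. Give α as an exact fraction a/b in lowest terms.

F_att = 3/2·(g−p) = 3/2·(-2,-8) = (-3.0000,-12.0000)
o1: d²=221 > ρ²=52 → inactive
o2: d²=333 > ρ²=52 → inactive
o3: d²=13 ≤ ρ²=52; F_rep = 40·(3,2)/13² = (0.7101,0.4734)
F = F_att + ΣF_rep = (-2.2899,-11.5266)
Δp = p'−p = (-0.1145,-0.5763); α = Δx/Fx = (-387/3380) / (-387/169) = 1/20
check: Δy/Fy = (-487/845) / (-1948/169) = 1/20 ✓

α = 1/20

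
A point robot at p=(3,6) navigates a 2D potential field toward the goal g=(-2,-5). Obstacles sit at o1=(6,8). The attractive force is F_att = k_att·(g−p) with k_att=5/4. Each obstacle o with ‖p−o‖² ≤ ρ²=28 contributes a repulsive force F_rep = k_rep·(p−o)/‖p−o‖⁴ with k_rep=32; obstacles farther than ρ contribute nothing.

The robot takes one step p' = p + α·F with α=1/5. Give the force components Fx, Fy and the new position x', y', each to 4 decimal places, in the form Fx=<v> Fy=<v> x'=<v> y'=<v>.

F_att = 5/4·(g−p) = 5/4·(-5,-11) = (-6.2500,-13.7500)
o1: d²=13 ≤ ρ²=28; F_rep = 32·(-3,-2)/13² = (-0.5680,-0.3787)
F = F_att + ΣF_rep = (-6.8180,-14.1287)
p' = p + 1/5·F = (1.6364,3.1743)

Fx=-6.8180 Fy=-14.1287 x'=1.6364 y'=3.1743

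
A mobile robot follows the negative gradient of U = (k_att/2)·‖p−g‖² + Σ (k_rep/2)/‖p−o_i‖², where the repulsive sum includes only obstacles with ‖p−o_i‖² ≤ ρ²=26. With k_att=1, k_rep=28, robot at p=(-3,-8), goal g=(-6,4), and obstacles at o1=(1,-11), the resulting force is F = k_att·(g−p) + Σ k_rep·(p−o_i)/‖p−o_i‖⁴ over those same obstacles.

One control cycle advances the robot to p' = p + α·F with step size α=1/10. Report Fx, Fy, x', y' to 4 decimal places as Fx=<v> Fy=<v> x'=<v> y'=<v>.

F_att = 1·(g−p) = 1·(-3,12) = (-3.0000,12.0000)
o1: d²=25 ≤ ρ²=26; F_rep = 28·(-4,3)/25² = (-0.1792,0.1344)
F = F_att + ΣF_rep = (-3.1792,12.1344)
p' = p + 1/10·F = (-3.3179,-6.7866)

Fx=-3.1792 Fy=12.1344 x'=-3.3179 y'=-6.7866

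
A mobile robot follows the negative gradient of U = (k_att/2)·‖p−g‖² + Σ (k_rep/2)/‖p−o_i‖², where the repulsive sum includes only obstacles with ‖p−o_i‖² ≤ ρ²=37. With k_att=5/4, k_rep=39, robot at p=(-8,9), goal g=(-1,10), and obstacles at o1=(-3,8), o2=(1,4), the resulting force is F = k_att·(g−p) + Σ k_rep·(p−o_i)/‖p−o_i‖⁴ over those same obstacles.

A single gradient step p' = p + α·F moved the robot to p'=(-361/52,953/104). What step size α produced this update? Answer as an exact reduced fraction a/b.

F_att = 5/4·(g−p) = 5/4·(7,1) = (8.7500,1.2500)
o1: d²=26 ≤ ρ²=37; F_rep = 39·(-5,1)/26² = (-0.2885,0.0577)
o2: d²=106 > ρ²=37 → inactive
F = F_att + ΣF_rep = (8.4615,1.3077)
Δp = p'−p = (1.0577,0.1635); α = Δx/Fx = (55/52) / (110/13) = 1/8
check: Δy/Fy = (17/104) / (17/13) = 1/8 ✓

α = 1/8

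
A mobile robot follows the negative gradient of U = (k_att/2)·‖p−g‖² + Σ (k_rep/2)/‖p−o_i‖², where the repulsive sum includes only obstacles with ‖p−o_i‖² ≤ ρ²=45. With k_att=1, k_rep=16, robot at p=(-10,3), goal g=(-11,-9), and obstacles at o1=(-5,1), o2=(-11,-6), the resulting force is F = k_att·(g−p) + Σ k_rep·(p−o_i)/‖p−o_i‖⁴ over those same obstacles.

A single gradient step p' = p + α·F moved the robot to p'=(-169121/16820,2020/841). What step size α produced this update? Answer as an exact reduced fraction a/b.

F_att = 1·(g−p) = 1·(-1,-12) = (-1.0000,-12.0000)
o1: d²=29 ≤ ρ²=45; F_rep = 16·(-5,2)/29² = (-0.0951,0.0380)
o2: d²=82 > ρ²=45 → inactive
F = F_att + ΣF_rep = (-1.0951,-11.9620)
Δp = p'−p = (-0.0548,-0.5981); α = Δx/Fx = (-921/16820) / (-921/841) = 1/20
check: Δy/Fy = (-503/841) / (-10060/841) = 1/20 ✓

α = 1/20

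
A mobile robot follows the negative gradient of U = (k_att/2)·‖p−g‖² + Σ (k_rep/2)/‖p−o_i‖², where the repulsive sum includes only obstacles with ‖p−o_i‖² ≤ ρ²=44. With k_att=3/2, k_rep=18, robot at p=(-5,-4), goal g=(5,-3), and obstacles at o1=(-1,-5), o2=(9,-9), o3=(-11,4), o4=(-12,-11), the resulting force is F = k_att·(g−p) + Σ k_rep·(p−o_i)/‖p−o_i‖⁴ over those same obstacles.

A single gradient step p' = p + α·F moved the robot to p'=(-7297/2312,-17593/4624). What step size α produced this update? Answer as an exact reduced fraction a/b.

F_att = 3/2·(g−p) = 3/2·(10,1) = (15.0000,1.5000)
o1: d²=17 ≤ ρ²=44; F_rep = 18·(-4,1)/17² = (-0.2491,0.0623)
o2: d²=221 > ρ²=44 → inactive
o3: d²=100 > ρ²=44 → inactive
o4: d²=98 > ρ²=44 → inactive
F = F_att + ΣF_rep = (14.7509,1.5623)
Δp = p'−p = (1.8439,0.1953); α = Δx/Fx = (4263/2312) / (4263/289) = 1/8
check: Δy/Fy = (903/4624) / (903/578) = 1/8 ✓

α = 1/8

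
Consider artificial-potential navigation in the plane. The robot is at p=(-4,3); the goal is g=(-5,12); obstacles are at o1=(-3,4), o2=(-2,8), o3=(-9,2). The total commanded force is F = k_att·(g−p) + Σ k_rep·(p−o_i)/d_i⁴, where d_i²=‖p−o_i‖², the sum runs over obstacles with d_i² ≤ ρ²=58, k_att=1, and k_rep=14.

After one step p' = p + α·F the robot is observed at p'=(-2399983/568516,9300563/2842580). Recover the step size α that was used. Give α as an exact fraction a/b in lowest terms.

α = 1/20

F_att = 1·(g−p) = 1·(-1,9) = (-1.0000,9.0000)
o1: d²=2 ≤ ρ²=58; F_rep = 14·(-1,-1)/2² = (-3.5000,-3.5000)
o2: d²=29 ≤ ρ²=58; F_rep = 14·(-2,-5)/29² = (-0.0333,-0.0832)
o3: d²=26 ≤ ρ²=58; F_rep = 14·(5,1)/26² = (0.1036,0.0207)
F = F_att + ΣF_rep = (-4.4297,5.4375)
Δp = p'−p = (-0.2215,0.2719); α = Δx/Fx = (-125919/568516) / (-629595/142129) = 1/20
check: Δy/Fy = (772823/2842580) / (772823/142129) = 1/20 ✓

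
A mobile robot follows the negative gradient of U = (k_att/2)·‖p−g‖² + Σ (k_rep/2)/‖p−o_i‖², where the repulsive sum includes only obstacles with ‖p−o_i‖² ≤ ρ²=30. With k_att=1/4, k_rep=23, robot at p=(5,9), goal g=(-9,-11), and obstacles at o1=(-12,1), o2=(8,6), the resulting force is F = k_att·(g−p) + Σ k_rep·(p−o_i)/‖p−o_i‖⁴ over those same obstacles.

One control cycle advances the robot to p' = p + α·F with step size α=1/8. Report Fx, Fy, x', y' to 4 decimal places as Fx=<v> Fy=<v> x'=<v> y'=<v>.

F_att = 1/4·(g−p) = 1/4·(-14,-20) = (-3.5000,-5.0000)
o1: d²=353 > ρ²=30 → inactive
o2: d²=18 ≤ ρ²=30; F_rep = 23·(-3,3)/18² = (-0.2130,0.2130)
F = F_att + ΣF_rep = (-3.7130,-4.7870)
p' = p + 1/8·F = (4.5359,8.4016)

Fx=-3.7130 Fy=-4.7870 x'=4.5359 y'=8.4016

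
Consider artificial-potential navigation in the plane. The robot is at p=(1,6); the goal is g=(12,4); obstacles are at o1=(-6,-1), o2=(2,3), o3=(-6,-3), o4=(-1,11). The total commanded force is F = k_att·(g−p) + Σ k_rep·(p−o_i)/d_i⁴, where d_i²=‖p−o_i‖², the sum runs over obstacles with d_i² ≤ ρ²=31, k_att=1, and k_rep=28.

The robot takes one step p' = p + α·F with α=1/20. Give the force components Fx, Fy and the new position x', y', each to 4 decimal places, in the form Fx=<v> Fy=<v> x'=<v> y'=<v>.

Fx=10.7866 Fy=-1.3265 x'=1.5393 y'=5.9337

F_att = 1·(g−p) = 1·(11,-2) = (11.0000,-2.0000)
o1: d²=98 > ρ²=31 → inactive
o2: d²=10 ≤ ρ²=31; F_rep = 28·(-1,3)/10² = (-0.2800,0.8400)
o3: d²=130 > ρ²=31 → inactive
o4: d²=29 ≤ ρ²=31; F_rep = 28·(2,-5)/29² = (0.0666,-0.1665)
F = F_att + ΣF_rep = (10.7866,-1.3265)
p' = p + 1/20·F = (1.5393,5.9337)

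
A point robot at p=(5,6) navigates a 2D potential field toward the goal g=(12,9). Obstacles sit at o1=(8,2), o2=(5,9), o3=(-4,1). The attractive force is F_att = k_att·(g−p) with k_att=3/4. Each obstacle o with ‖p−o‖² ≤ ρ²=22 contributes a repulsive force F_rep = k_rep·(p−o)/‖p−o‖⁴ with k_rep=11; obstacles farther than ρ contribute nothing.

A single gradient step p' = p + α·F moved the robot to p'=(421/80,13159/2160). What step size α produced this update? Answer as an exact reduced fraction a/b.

F_att = 3/4·(g−p) = 3/4·(7,3) = (5.2500,2.2500)
o1: d²=25 > ρ²=22 → inactive
o2: d²=9 ≤ ρ²=22; F_rep = 11·(0,-3)/9² = (0.0000,-0.4074)
o3: d²=106 > ρ²=22 → inactive
F = F_att + ΣF_rep = (5.2500,1.8426)
Δp = p'−p = (0.2625,0.0921); α = Δx/Fx = (21/80) / (21/4) = 1/20
check: Δy/Fy = (199/2160) / (199/108) = 1/20 ✓

α = 1/20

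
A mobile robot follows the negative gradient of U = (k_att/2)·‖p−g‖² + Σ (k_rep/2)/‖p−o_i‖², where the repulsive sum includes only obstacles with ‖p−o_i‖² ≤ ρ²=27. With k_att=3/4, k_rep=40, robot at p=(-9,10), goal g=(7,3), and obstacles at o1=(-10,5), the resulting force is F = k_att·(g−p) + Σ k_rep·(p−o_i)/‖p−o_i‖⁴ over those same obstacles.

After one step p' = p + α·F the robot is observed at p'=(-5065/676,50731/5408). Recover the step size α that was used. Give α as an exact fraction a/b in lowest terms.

F_att = 3/4·(g−p) = 3/4·(16,-7) = (12.0000,-5.2500)
o1: d²=26 ≤ ρ²=27; F_rep = 40·(1,5)/26² = (0.0592,0.2959)
F = F_att + ΣF_rep = (12.0592,-4.9541)
Δp = p'−p = (1.5074,-0.6193); α = Δx/Fx = (1019/676) / (2038/169) = 1/8
check: Δy/Fy = (-3349/5408) / (-3349/676) = 1/8 ✓

α = 1/8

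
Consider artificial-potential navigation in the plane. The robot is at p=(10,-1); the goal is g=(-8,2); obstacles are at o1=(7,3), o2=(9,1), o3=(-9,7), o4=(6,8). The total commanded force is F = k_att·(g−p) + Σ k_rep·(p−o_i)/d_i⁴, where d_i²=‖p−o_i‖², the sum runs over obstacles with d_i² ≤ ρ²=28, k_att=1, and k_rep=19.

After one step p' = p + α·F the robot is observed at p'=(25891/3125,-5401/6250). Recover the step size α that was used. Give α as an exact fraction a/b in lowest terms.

α = 1/10

F_att = 1·(g−p) = 1·(-18,3) = (-18.0000,3.0000)
o1: d²=25 ≤ ρ²=28; F_rep = 19·(3,-4)/25² = (0.0912,-0.1216)
o2: d²=5 ≤ ρ²=28; F_rep = 19·(1,-2)/5² = (0.7600,-1.5200)
o3: d²=425 > ρ²=28 → inactive
o4: d²=97 > ρ²=28 → inactive
F = F_att + ΣF_rep = (-17.1488,1.3584)
Δp = p'−p = (-1.7149,0.1358); α = Δx/Fx = (-5359/3125) / (-10718/625) = 1/10
check: Δy/Fy = (849/6250) / (849/625) = 1/10 ✓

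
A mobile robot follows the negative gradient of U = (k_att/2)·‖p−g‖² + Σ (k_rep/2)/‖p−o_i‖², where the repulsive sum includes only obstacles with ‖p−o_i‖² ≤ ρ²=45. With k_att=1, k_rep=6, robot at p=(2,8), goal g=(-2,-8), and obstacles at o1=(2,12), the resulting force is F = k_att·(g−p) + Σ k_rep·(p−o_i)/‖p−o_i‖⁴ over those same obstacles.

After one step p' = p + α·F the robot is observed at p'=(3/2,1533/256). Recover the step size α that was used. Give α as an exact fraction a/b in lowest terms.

α = 1/8

F_att = 1·(g−p) = 1·(-4,-16) = (-4.0000,-16.0000)
o1: d²=16 ≤ ρ²=45; F_rep = 6·(0,-4)/16² = (0.0000,-0.0938)
F = F_att + ΣF_rep = (-4.0000,-16.0938)
Δp = p'−p = (-0.5000,-2.0117); α = Δx/Fx = (-1/2) / (-4) = 1/8
check: Δy/Fy = (-515/256) / (-515/32) = 1/8 ✓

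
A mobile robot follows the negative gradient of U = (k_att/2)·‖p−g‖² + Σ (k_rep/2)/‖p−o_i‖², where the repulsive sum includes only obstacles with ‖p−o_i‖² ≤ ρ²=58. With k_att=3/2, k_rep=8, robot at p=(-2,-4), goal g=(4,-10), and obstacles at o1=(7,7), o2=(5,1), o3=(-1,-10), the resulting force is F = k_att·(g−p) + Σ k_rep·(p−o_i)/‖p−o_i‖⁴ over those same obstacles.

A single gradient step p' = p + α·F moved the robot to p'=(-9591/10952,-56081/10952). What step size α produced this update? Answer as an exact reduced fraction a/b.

F_att = 3/2·(g−p) = 3/2·(6,-6) = (9.0000,-9.0000)
o1: d²=202 > ρ²=58 → inactive
o2: d²=74 > ρ²=58 → inactive
o3: d²=37 ≤ ρ²=58; F_rep = 8·(-1,6)/37² = (-0.0058,0.0351)
F = F_att + ΣF_rep = (8.9942,-8.9649)
Δp = p'−p = (1.1243,-1.1206); α = Δx/Fx = (12313/10952) / (12313/1369) = 1/8
check: Δy/Fy = (-12273/10952) / (-12273/1369) = 1/8 ✓

α = 1/8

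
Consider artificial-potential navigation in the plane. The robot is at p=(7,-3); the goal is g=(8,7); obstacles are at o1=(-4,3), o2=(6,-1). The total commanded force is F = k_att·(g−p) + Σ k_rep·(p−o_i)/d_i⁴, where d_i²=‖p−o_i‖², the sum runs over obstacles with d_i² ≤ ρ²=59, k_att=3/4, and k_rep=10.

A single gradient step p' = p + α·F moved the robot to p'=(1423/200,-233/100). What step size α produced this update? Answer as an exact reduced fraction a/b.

F_att = 3/4·(g−p) = 3/4·(1,10) = (0.7500,7.5000)
o1: d²=157 > ρ²=59 → inactive
o2: d²=5 ≤ ρ²=59; F_rep = 10·(1,-2)/5² = (0.4000,-0.8000)
F = F_att + ΣF_rep = (1.1500,6.7000)
Δp = p'−p = (0.1150,0.6700); α = Δx/Fx = (23/200) / (23/20) = 1/10
check: Δy/Fy = (67/100) / (67/10) = 1/10 ✓

α = 1/10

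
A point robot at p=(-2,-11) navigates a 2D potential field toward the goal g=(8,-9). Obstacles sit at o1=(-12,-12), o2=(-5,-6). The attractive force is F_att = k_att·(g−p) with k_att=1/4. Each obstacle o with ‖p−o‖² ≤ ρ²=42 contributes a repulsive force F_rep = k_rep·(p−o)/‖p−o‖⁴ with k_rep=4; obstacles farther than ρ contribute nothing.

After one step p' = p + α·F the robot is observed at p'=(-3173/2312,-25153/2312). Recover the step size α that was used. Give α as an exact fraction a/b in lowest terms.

F_att = 1/4·(g−p) = 1/4·(10,2) = (2.5000,0.5000)
o1: d²=101 > ρ²=42 → inactive
o2: d²=34 ≤ ρ²=42; F_rep = 4·(3,-5)/34² = (0.0104,-0.0173)
F = F_att + ΣF_rep = (2.5104,0.4827)
Δp = p'−p = (0.6276,0.1207); α = Δx/Fx = (1451/2312) / (1451/578) = 1/4
check: Δy/Fy = (279/2312) / (279/578) = 1/4 ✓

α = 1/4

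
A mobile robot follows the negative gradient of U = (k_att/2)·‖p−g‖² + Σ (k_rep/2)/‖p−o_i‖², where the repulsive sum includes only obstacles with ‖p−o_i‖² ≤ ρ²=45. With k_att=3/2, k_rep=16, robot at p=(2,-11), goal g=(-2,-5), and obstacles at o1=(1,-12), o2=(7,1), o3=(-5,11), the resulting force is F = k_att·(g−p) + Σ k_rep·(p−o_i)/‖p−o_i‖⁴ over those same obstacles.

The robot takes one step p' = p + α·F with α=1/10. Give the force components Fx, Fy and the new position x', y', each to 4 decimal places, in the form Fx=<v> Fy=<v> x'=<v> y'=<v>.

F_att = 3/2·(g−p) = 3/2·(-4,6) = (-6.0000,9.0000)
o1: d²=2 ≤ ρ²=45; F_rep = 16·(1,1)/2² = (4.0000,4.0000)
o2: d²=169 > ρ²=45 → inactive
o3: d²=533 > ρ²=45 → inactive
F = F_att + ΣF_rep = (-2.0000,13.0000)
p' = p + 1/10·F = (1.8000,-9.7000)

Fx=-2.0000 Fy=13.0000 x'=1.8000 y'=-9.7000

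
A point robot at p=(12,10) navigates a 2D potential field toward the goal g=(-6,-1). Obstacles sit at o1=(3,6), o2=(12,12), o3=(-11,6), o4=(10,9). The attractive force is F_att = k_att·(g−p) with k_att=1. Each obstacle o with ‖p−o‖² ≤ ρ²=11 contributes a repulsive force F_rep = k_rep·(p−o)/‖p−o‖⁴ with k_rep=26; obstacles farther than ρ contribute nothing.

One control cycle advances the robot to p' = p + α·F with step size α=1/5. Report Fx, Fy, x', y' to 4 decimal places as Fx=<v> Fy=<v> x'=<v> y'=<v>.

F_att = 1·(g−p) = 1·(-18,-11) = (-18.0000,-11.0000)
o1: d²=97 > ρ²=11 → inactive
o2: d²=4 ≤ ρ²=11; F_rep = 26·(0,-2)/4² = (0.0000,-3.2500)
o3: d²=545 > ρ²=11 → inactive
o4: d²=5 ≤ ρ²=11; F_rep = 26·(2,1)/5² = (2.0800,1.0400)
F = F_att + ΣF_rep = (-15.9200,-13.2100)
p' = p + 1/5·F = (8.8160,7.3580)

Fx=-15.9200 Fy=-13.2100 x'=8.8160 y'=7.3580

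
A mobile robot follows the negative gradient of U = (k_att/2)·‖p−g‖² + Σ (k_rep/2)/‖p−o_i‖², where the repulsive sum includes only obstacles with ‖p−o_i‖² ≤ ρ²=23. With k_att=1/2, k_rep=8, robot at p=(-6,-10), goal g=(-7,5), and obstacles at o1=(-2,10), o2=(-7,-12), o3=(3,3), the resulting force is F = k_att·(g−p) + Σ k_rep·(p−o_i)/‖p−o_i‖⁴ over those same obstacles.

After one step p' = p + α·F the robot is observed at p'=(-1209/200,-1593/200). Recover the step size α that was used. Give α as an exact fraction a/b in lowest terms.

α = 1/4

F_att = 1/2·(g−p) = 1/2·(-1,15) = (-0.5000,7.5000)
o1: d²=416 > ρ²=23 → inactive
o2: d²=5 ≤ ρ²=23; F_rep = 8·(1,2)/5² = (0.3200,0.6400)
o3: d²=250 > ρ²=23 → inactive
F = F_att + ΣF_rep = (-0.1800,8.1400)
Δp = p'−p = (-0.0450,2.0350); α = Δx/Fx = (-9/200) / (-9/50) = 1/4
check: Δy/Fy = (407/200) / (407/50) = 1/4 ✓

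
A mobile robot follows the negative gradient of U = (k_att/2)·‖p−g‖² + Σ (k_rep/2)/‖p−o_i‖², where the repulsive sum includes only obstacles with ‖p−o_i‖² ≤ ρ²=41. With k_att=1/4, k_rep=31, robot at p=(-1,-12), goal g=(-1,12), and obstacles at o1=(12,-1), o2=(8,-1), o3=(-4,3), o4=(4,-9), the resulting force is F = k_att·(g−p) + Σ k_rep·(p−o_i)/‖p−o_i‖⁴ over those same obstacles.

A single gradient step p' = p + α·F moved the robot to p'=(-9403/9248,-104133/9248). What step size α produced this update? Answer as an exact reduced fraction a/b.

α = 1/8

F_att = 1/4·(g−p) = 1/4·(0,24) = (0.0000,6.0000)
o1: d²=290 > ρ²=41 → inactive
o2: d²=202 > ρ²=41 → inactive
o3: d²=234 > ρ²=41 → inactive
o4: d²=34 ≤ ρ²=41; F_rep = 31·(-5,-3)/34² = (-0.1341,-0.0804)
F = F_att + ΣF_rep = (-0.1341,5.9196)
Δp = p'−p = (-0.0168,0.7399); α = Δx/Fx = (-155/9248) / (-155/1156) = 1/8
check: Δy/Fy = (6843/9248) / (6843/1156) = 1/8 ✓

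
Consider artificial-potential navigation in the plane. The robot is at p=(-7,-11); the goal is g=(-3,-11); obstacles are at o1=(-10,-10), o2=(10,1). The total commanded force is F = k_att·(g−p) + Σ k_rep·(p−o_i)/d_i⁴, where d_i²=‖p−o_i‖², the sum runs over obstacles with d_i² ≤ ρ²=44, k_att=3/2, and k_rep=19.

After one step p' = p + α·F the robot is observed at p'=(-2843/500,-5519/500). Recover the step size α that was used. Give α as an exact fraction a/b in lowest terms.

α = 1/5

F_att = 3/2·(g−p) = 3/2·(4,0) = (6.0000,0.0000)
o1: d²=10 ≤ ρ²=44; F_rep = 19·(3,-1)/10² = (0.5700,-0.1900)
o2: d²=433 > ρ²=44 → inactive
F = F_att + ΣF_rep = (6.5700,-0.1900)
Δp = p'−p = (1.3140,-0.0380); α = Δx/Fx = (657/500) / (657/100) = 1/5
check: Δy/Fy = (-19/500) / (-19/100) = 1/5 ✓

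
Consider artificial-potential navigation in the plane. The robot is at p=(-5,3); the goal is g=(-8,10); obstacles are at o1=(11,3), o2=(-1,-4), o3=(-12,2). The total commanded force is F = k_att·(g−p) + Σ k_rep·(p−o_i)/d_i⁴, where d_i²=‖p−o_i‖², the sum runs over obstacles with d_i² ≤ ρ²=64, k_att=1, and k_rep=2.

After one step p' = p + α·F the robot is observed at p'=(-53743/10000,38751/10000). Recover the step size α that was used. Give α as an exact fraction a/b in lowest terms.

F_att = 1·(g−p) = 1·(-3,7) = (-3.0000,7.0000)
o1: d²=256 > ρ²=64 → inactive
o2: d²=65 > ρ²=64 → inactive
o3: d²=50 ≤ ρ²=64; F_rep = 2·(7,1)/50² = (0.0056,0.0008)
F = F_att + ΣF_rep = (-2.9944,7.0008)
Δp = p'−p = (-0.3743,0.8751); α = Δx/Fx = (-3743/10000) / (-3743/1250) = 1/8
check: Δy/Fy = (8751/10000) / (8751/1250) = 1/8 ✓

α = 1/8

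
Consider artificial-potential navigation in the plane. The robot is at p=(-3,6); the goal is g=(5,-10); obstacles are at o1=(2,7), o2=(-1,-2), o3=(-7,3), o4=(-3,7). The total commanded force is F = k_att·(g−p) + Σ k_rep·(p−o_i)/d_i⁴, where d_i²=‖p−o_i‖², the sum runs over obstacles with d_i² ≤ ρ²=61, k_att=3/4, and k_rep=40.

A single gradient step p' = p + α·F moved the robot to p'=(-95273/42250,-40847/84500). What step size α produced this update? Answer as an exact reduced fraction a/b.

α = 1/8

F_att = 3/4·(g−p) = 3/4·(8,-16) = (6.0000,-12.0000)
o1: d²=26 ≤ ρ²=61; F_rep = 40·(-5,-1)/26² = (-0.2959,-0.0592)
o2: d²=68 > ρ²=61 → inactive
o3: d²=25 ≤ ρ²=61; F_rep = 40·(4,3)/25² = (0.2560,0.1920)
o4: d²=1 ≤ ρ²=61; F_rep = 40·(0,-1)/1² = (0.0000,-40.0000)
F = F_att + ΣF_rep = (5.9601,-51.8672)
Δp = p'−p = (0.7450,-6.4834); α = Δx/Fx = (31477/42250) / (125908/21125) = 1/8
check: Δy/Fy = (-547847/84500) / (-1095694/21125) = 1/8 ✓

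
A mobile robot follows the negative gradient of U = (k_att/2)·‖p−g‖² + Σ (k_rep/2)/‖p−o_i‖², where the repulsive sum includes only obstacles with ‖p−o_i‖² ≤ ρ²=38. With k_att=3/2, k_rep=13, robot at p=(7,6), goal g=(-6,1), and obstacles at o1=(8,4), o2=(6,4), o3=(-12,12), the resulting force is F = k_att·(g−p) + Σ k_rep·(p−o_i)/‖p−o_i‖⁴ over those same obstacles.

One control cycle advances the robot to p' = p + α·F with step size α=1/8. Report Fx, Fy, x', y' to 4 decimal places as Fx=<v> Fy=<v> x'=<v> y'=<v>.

F_att = 3/2·(g−p) = 3/2·(-13,-5) = (-19.5000,-7.5000)
o1: d²=5 ≤ ρ²=38; F_rep = 13·(-1,2)/5² = (-0.5200,1.0400)
o2: d²=5 ≤ ρ²=38; F_rep = 13·(1,2)/5² = (0.5200,1.0400)
o3: d²=397 > ρ²=38 → inactive
F = F_att + ΣF_rep = (-19.5000,-5.4200)
p' = p + 1/8·F = (4.5625,5.3225)

Fx=-19.5000 Fy=-5.4200 x'=4.5625 y'=5.3225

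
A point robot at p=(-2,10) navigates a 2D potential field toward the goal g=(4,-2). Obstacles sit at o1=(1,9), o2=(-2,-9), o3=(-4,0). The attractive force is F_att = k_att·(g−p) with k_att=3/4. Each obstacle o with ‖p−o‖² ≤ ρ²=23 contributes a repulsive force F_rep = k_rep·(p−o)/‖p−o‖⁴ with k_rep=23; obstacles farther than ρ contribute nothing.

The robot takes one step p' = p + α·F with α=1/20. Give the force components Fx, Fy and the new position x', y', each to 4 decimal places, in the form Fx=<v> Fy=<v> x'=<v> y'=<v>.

Fx=3.8100 Fy=-8.7700 x'=-1.8095 y'=9.5615

F_att = 3/4·(g−p) = 3/4·(6,-12) = (4.5000,-9.0000)
o1: d²=10 ≤ ρ²=23; F_rep = 23·(-3,1)/10² = (-0.6900,0.2300)
o2: d²=361 > ρ²=23 → inactive
o3: d²=104 > ρ²=23 → inactive
F = F_att + ΣF_rep = (3.8100,-8.7700)
p' = p + 1/20·F = (-1.8095,9.5615)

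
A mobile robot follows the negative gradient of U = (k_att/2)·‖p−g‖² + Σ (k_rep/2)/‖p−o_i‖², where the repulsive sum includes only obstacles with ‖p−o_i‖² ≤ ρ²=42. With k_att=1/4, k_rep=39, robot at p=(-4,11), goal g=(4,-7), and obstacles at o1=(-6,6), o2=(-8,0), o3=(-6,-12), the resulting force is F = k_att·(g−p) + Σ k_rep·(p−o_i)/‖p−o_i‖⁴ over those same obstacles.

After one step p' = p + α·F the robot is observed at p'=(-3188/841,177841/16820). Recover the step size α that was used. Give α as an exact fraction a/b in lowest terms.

F_att = 1/4·(g−p) = 1/4·(8,-18) = (2.0000,-4.5000)
o1: d²=29 ≤ ρ²=42; F_rep = 39·(2,5)/29² = (0.0927,0.2319)
o2: d²=137 > ρ²=42 → inactive
o3: d²=533 > ρ²=42 → inactive
F = F_att + ΣF_rep = (2.0927,-4.2681)
Δp = p'−p = (0.2093,-0.4268); α = Δx/Fx = (176/841) / (1760/841) = 1/10
check: Δy/Fy = (-7179/16820) / (-7179/1682) = 1/10 ✓

α = 1/10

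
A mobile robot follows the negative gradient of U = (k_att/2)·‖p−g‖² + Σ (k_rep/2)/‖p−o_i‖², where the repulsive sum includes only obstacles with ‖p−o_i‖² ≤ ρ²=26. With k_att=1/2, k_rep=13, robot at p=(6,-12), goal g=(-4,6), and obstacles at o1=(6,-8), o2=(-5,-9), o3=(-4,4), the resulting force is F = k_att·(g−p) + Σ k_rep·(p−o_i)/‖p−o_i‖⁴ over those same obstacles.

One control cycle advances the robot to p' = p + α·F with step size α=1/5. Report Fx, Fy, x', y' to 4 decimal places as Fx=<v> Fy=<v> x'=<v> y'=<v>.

Fx=-5.0000 Fy=8.7969 x'=5.0000 y'=-10.2406

F_att = 1/2·(g−p) = 1/2·(-10,18) = (-5.0000,9.0000)
o1: d²=16 ≤ ρ²=26; F_rep = 13·(0,-4)/16² = (0.0000,-0.2031)
o2: d²=130 > ρ²=26 → inactive
o3: d²=356 > ρ²=26 → inactive
F = F_att + ΣF_rep = (-5.0000,8.7969)
p' = p + 1/5·F = (5.0000,-10.2406)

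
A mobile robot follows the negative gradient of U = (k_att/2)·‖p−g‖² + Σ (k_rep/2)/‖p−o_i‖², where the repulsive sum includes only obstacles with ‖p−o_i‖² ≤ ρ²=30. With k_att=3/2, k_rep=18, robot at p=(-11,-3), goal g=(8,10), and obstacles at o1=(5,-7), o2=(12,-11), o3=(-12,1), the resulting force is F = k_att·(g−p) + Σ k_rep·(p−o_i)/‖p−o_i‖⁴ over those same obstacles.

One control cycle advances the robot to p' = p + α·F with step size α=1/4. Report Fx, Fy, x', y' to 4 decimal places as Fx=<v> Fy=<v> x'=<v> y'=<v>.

F_att = 3/2·(g−p) = 3/2·(19,13) = (28.5000,19.5000)
o1: d²=272 > ρ²=30 → inactive
o2: d²=593 > ρ²=30 → inactive
o3: d²=17 ≤ ρ²=30; F_rep = 18·(1,-4)/17² = (0.0623,-0.2491)
F = F_att + ΣF_rep = (28.5623,19.2509)
p' = p + 1/4·F = (-3.8594,1.8127)

Fx=28.5623 Fy=19.2509 x'=-3.8594 y'=1.8127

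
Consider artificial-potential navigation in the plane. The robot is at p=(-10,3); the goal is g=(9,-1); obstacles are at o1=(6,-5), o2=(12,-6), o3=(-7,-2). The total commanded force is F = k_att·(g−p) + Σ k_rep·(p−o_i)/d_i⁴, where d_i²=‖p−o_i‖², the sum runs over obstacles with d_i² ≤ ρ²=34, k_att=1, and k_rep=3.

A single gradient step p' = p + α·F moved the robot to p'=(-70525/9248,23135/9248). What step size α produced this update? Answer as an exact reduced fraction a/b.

F_att = 1·(g−p) = 1·(19,-4) = (19.0000,-4.0000)
o1: d²=320 > ρ²=34 → inactive
o2: d²=565 > ρ²=34 → inactive
o3: d²=34 ≤ ρ²=34; F_rep = 3·(-3,5)/34² = (-0.0078,0.0130)
F = F_att + ΣF_rep = (18.9922,-3.9870)
Δp = p'−p = (2.3740,-0.4984); α = Δx/Fx = (21955/9248) / (21955/1156) = 1/8
check: Δy/Fy = (-4609/9248) / (-4609/1156) = 1/8 ✓

α = 1/8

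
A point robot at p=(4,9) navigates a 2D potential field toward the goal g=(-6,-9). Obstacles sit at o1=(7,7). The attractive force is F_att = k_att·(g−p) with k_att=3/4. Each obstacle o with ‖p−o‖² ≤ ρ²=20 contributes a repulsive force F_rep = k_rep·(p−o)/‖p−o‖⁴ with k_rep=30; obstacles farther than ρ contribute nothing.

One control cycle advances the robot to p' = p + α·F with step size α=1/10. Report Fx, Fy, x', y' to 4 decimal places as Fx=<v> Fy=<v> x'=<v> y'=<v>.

F_att = 3/4·(g−p) = 3/4·(-10,-18) = (-7.5000,-13.5000)
o1: d²=13 ≤ ρ²=20; F_rep = 30·(-3,2)/13² = (-0.5325,0.3550)
F = F_att + ΣF_rep = (-8.0325,-13.1450)
p' = p + 1/10·F = (3.1967,7.6855)

Fx=-8.0325 Fy=-13.1450 x'=3.1967 y'=7.6855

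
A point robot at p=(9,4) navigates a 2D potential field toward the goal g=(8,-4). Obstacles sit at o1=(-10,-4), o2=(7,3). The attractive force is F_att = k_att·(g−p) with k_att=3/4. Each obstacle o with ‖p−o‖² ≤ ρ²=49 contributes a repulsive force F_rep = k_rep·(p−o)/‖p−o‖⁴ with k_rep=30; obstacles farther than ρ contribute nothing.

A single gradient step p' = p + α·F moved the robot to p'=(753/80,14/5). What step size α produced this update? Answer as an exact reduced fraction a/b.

F_att = 3/4·(g−p) = 3/4·(-1,-8) = (-0.7500,-6.0000)
o1: d²=425 > ρ²=49 → inactive
o2: d²=5 ≤ ρ²=49; F_rep = 30·(2,1)/5² = (2.4000,1.2000)
F = F_att + ΣF_rep = (1.6500,-4.8000)
Δp = p'−p = (0.4125,-1.2000); α = Δx/Fx = (33/80) / (33/20) = 1/4
check: Δy/Fy = (-6/5) / (-24/5) = 1/4 ✓

α = 1/4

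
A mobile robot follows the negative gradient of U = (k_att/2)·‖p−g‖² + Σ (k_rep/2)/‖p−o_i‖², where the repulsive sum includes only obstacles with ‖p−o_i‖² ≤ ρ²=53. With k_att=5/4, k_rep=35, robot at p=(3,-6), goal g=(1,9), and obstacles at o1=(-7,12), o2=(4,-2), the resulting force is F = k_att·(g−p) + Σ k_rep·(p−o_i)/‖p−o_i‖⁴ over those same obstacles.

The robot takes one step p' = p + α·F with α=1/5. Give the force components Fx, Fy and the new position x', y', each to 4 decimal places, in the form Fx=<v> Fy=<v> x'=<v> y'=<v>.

Fx=-2.6211 Fy=18.2656 x'=2.4758 y'=-2.3469

F_att = 5/4·(g−p) = 5/4·(-2,15) = (-2.5000,18.7500)
o1: d²=424 > ρ²=53 → inactive
o2: d²=17 ≤ ρ²=53; F_rep = 35·(-1,-4)/17² = (-0.1211,-0.4844)
F = F_att + ΣF_rep = (-2.6211,18.2656)
p' = p + 1/5·F = (2.4758,-2.3469)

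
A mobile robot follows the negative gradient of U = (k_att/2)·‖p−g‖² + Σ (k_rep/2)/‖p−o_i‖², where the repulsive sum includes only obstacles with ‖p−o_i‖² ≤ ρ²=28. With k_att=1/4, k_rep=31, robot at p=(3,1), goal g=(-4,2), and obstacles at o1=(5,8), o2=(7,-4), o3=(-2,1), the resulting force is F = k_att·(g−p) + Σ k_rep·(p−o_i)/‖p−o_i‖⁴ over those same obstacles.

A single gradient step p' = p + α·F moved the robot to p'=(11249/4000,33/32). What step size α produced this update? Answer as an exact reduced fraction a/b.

F_att = 1/4·(g−p) = 1/4·(-7,1) = (-1.7500,0.2500)
o1: d²=53 > ρ²=28 → inactive
o2: d²=41 > ρ²=28 → inactive
o3: d²=25 ≤ ρ²=28; F_rep = 31·(5,0)/25² = (0.2480,0.0000)
F = F_att + ΣF_rep = (-1.5020,0.2500)
Δp = p'−p = (-0.1878,0.0312); α = Δx/Fx = (-751/4000) / (-751/500) = 1/8
check: Δy/Fy = (1/32) / (1/4) = 1/8 ✓

α = 1/8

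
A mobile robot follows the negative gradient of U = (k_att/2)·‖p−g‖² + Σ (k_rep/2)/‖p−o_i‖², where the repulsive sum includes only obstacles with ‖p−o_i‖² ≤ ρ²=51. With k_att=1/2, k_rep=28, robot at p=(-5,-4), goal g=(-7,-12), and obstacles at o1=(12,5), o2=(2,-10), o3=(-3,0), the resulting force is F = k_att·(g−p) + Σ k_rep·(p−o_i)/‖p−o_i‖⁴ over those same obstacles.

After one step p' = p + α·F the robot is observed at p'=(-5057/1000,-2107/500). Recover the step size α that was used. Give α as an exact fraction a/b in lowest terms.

α = 1/20

F_att = 1/2·(g−p) = 1/2·(-2,-8) = (-1.0000,-4.0000)
o1: d²=370 > ρ²=51 → inactive
o2: d²=85 > ρ²=51 → inactive
o3: d²=20 ≤ ρ²=51; F_rep = 28·(-2,-4)/20² = (-0.1400,-0.2800)
F = F_att + ΣF_rep = (-1.1400,-4.2800)
Δp = p'−p = (-0.0570,-0.2140); α = Δx/Fx = (-57/1000) / (-57/50) = 1/20
check: Δy/Fy = (-107/500) / (-107/25) = 1/20 ✓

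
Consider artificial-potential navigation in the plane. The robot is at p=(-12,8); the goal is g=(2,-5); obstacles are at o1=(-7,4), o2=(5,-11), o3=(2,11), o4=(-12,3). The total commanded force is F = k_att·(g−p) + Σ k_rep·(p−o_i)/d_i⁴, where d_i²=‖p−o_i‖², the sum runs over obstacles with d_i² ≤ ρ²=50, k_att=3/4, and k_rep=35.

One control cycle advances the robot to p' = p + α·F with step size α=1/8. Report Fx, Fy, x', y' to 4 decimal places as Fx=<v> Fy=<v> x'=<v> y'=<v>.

Fx=10.3959 Fy=-9.3867 x'=-10.7005 y'=6.8267

F_att = 3/4·(g−p) = 3/4·(14,-13) = (10.5000,-9.7500)
o1: d²=41 ≤ ρ²=50; F_rep = 35·(-5,4)/41² = (-0.1041,0.0833)
o2: d²=650 > ρ²=50 → inactive
o3: d²=205 > ρ²=50 → inactive
o4: d²=25 ≤ ρ²=50; F_rep = 35·(0,5)/25² = (0.0000,0.2800)
F = F_att + ΣF_rep = (10.3959,-9.3867)
p' = p + 1/8·F = (-10.7005,6.8267)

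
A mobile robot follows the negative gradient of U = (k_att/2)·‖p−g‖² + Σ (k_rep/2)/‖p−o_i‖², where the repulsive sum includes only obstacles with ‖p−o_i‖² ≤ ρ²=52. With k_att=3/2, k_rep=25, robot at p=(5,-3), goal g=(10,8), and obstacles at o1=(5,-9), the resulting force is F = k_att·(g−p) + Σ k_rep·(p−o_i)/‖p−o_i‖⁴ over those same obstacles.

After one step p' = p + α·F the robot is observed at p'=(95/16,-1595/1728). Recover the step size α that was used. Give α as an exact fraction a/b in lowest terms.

α = 1/8

F_att = 3/2·(g−p) = 3/2·(5,11) = (7.5000,16.5000)
o1: d²=36 ≤ ρ²=52; F_rep = 25·(0,6)/36² = (0.0000,0.1157)
F = F_att + ΣF_rep = (7.5000,16.6157)
Δp = p'−p = (0.9375,2.0770); α = Δx/Fx = (15/16) / (15/2) = 1/8
check: Δy/Fy = (3589/1728) / (3589/216) = 1/8 ✓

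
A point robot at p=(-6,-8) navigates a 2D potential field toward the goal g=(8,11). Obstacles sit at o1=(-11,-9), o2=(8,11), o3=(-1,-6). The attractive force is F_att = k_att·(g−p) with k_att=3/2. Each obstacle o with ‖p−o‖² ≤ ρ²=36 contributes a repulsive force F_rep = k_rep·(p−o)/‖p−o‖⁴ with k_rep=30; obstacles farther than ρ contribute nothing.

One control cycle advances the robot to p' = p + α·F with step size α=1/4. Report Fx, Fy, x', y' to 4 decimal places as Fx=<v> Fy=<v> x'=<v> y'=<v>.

Fx=21.0435 Fy=28.4730 x'=-0.7391 y'=-0.8817

F_att = 3/2·(g−p) = 3/2·(14,19) = (21.0000,28.5000)
o1: d²=26 ≤ ρ²=36; F_rep = 30·(5,1)/26² = (0.2219,0.0444)
o2: d²=557 > ρ²=36 → inactive
o3: d²=29 ≤ ρ²=36; F_rep = 30·(-5,-2)/29² = (-0.1784,-0.0713)
F = F_att + ΣF_rep = (21.0435,28.4730)
p' = p + 1/4·F = (-0.7391,-0.8817)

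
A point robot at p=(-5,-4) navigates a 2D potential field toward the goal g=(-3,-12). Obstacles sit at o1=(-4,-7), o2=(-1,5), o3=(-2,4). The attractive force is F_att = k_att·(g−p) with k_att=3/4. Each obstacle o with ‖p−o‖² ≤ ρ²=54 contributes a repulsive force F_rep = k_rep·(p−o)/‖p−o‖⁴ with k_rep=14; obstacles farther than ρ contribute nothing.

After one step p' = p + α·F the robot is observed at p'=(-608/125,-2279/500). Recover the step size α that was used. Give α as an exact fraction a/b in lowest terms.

F_att = 3/4·(g−p) = 3/4·(2,-8) = (1.5000,-6.0000)
o1: d²=10 ≤ ρ²=54; F_rep = 14·(-1,3)/10² = (-0.1400,0.4200)
o2: d²=97 > ρ²=54 → inactive
o3: d²=73 > ρ²=54 → inactive
F = F_att + ΣF_rep = (1.3600,-5.5800)
Δp = p'−p = (0.1360,-0.5580); α = Δx/Fx = (17/125) / (34/25) = 1/10
check: Δy/Fy = (-279/500) / (-279/50) = 1/10 ✓

α = 1/10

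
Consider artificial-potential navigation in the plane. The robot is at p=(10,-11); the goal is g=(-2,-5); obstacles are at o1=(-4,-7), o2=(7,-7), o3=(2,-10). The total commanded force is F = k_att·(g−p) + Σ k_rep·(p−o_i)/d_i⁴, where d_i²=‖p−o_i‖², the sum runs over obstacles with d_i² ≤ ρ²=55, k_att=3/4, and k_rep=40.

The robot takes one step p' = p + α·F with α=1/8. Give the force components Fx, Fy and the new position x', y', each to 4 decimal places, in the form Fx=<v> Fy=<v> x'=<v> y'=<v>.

F_att = 3/4·(g−p) = 3/4·(-12,6) = (-9.0000,4.5000)
o1: d²=212 > ρ²=55 → inactive
o2: d²=25 ≤ ρ²=55; F_rep = 40·(3,-4)/25² = (0.1920,-0.2560)
o3: d²=65 > ρ²=55 → inactive
F = F_att + ΣF_rep = (-8.8080,4.2440)
p' = p + 1/8·F = (8.8990,-10.4695)

Fx=-8.8080 Fy=4.2440 x'=8.8990 y'=-10.4695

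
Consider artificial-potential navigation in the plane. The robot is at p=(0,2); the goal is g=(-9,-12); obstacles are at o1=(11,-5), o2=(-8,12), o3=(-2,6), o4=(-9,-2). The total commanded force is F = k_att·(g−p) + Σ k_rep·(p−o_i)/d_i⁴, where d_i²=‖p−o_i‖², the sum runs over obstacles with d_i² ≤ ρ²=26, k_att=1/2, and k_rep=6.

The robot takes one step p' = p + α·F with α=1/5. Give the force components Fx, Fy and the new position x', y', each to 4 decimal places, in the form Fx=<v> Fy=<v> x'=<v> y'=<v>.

Fx=-4.4700 Fy=-7.0600 x'=-0.8940 y'=0.5880

F_att = 1/2·(g−p) = 1/2·(-9,-14) = (-4.5000,-7.0000)
o1: d²=170 > ρ²=26 → inactive
o2: d²=164 > ρ²=26 → inactive
o3: d²=20 ≤ ρ²=26; F_rep = 6·(2,-4)/20² = (0.0300,-0.0600)
o4: d²=97 > ρ²=26 → inactive
F = F_att + ΣF_rep = (-4.4700,-7.0600)
p' = p + 1/5·F = (-0.8940,0.5880)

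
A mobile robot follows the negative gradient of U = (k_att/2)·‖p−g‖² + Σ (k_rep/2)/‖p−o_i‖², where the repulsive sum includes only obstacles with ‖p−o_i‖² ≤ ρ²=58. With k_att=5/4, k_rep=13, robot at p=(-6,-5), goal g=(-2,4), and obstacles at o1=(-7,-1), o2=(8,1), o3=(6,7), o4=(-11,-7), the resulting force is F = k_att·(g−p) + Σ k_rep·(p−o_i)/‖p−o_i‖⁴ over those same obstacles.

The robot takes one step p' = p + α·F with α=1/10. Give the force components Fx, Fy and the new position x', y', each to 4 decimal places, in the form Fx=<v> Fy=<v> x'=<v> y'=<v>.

Fx=5.1223 Fy=11.1010 x'=-5.4878 y'=-3.8899

F_att = 5/4·(g−p) = 5/4·(4,9) = (5.0000,11.2500)
o1: d²=17 ≤ ρ²=58; F_rep = 13·(1,-4)/17² = (0.0450,-0.1799)
o2: d²=232 > ρ²=58 → inactive
o3: d²=288 > ρ²=58 → inactive
o4: d²=29 ≤ ρ²=58; F_rep = 13·(5,2)/29² = (0.0773,0.0309)
F = F_att + ΣF_rep = (5.1223,11.1010)
p' = p + 1/10·F = (-5.4878,-3.8899)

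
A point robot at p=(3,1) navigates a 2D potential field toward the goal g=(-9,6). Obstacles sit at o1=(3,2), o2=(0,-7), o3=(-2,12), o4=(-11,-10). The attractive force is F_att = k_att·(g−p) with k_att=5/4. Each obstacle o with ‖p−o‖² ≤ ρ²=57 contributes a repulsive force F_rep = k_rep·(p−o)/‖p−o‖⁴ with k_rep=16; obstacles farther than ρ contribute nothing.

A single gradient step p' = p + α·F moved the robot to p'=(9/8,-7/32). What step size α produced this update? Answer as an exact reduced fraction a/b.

F_att = 5/4·(g−p) = 5/4·(-12,5) = (-15.0000,6.2500)
o1: d²=1 ≤ ρ²=57; F_rep = 16·(0,-1)/1² = (0.0000,-16.0000)
o2: d²=73 > ρ²=57 → inactive
o3: d²=146 > ρ²=57 → inactive
o4: d²=317 > ρ²=57 → inactive
F = F_att + ΣF_rep = (-15.0000,-9.7500)
Δp = p'−p = (-1.8750,-1.2188); α = Δx/Fx = (-15/8) / (-15) = 1/8
check: Δy/Fy = (-39/32) / (-39/4) = 1/8 ✓

α = 1/8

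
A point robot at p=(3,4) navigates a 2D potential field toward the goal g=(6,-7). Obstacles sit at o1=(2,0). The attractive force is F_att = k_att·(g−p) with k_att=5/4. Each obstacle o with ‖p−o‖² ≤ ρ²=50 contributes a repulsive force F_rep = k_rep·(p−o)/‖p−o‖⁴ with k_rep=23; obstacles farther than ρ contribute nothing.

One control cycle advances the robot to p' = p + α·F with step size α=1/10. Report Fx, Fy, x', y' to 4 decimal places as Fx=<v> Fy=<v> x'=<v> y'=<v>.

F_att = 5/4·(g−p) = 5/4·(3,-11) = (3.7500,-13.7500)
o1: d²=17 ≤ ρ²=50; F_rep = 23·(1,4)/17² = (0.0796,0.3183)
F = F_att + ΣF_rep = (3.8296,-13.4317)
p' = p + 1/10·F = (3.3830,2.6568)

Fx=3.8296 Fy=-13.4317 x'=3.3830 y'=2.6568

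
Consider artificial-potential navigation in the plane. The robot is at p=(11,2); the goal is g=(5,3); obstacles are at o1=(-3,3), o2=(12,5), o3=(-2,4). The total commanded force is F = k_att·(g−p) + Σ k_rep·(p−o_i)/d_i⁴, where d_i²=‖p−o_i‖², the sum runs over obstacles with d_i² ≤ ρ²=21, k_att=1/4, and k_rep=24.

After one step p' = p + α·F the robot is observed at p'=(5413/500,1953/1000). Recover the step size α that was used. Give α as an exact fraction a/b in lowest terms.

α = 1/10

F_att = 1/4·(g−p) = 1/4·(-6,1) = (-1.5000,0.2500)
o1: d²=197 > ρ²=21 → inactive
o2: d²=10 ≤ ρ²=21; F_rep = 24·(-1,-3)/10² = (-0.2400,-0.7200)
o3: d²=173 > ρ²=21 → inactive
F = F_att + ΣF_rep = (-1.7400,-0.4700)
Δp = p'−p = (-0.1740,-0.0470); α = Δx/Fx = (-87/500) / (-87/50) = 1/10
check: Δy/Fy = (-47/1000) / (-47/100) = 1/10 ✓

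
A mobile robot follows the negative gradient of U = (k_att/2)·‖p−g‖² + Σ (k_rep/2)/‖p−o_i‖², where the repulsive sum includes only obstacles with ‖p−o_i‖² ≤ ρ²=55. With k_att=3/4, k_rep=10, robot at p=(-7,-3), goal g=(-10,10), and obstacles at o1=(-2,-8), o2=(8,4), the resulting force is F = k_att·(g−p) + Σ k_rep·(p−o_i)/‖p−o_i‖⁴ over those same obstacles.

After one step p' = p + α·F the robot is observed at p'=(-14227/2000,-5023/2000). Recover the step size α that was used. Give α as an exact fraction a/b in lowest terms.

α = 1/20

F_att = 3/4·(g−p) = 3/4·(-3,13) = (-2.2500,9.7500)
o1: d²=50 ≤ ρ²=55; F_rep = 10·(-5,5)/50² = (-0.0200,0.0200)
o2: d²=274 > ρ²=55 → inactive
F = F_att + ΣF_rep = (-2.2700,9.7700)
Δp = p'−p = (-0.1135,0.4885); α = Δx/Fx = (-227/2000) / (-227/100) = 1/20
check: Δy/Fy = (977/2000) / (977/100) = 1/20 ✓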